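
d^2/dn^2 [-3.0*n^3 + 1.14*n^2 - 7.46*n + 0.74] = 2.28 - 18.0*n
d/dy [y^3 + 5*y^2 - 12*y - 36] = 3*y^2 + 10*y - 12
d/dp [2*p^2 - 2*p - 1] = 4*p - 2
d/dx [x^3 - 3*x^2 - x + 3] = 3*x^2 - 6*x - 1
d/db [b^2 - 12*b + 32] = 2*b - 12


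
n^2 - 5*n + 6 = (n - 3)*(n - 2)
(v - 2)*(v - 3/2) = v^2 - 7*v/2 + 3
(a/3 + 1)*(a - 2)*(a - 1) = a^3/3 - 7*a/3 + 2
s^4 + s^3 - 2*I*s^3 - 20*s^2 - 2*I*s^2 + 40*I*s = s*(s - 4)*(s + 5)*(s - 2*I)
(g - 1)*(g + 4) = g^2 + 3*g - 4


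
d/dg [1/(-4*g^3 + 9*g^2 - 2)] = 6*g*(2*g - 3)/(4*g^3 - 9*g^2 + 2)^2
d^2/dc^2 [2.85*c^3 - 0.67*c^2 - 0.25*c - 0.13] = 17.1*c - 1.34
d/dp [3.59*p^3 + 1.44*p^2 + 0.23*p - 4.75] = 10.77*p^2 + 2.88*p + 0.23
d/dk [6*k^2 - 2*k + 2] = 12*k - 2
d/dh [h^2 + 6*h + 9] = 2*h + 6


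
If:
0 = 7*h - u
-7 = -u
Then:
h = 1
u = 7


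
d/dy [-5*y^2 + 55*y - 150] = 55 - 10*y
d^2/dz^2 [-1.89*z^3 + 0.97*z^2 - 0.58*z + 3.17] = 1.94 - 11.34*z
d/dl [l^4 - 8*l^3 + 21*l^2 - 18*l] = 4*l^3 - 24*l^2 + 42*l - 18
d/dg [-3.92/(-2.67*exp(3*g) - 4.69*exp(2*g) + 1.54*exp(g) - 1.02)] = (-31.3992*exp(2*g) - 36.7696*exp(g) + 6.0368)*exp(g)/(2.67*exp(3*g) + 4.69*exp(2*g) - 1.54*exp(g) + 1.02)^2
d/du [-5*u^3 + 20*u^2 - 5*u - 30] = -15*u^2 + 40*u - 5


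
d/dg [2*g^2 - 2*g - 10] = 4*g - 2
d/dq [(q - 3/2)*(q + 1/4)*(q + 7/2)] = 3*q^2 + 9*q/2 - 19/4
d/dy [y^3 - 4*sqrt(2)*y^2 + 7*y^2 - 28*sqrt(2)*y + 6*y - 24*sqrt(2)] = 3*y^2 - 8*sqrt(2)*y + 14*y - 28*sqrt(2) + 6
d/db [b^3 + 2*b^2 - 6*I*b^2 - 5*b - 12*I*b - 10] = 3*b^2 + b*(4 - 12*I) - 5 - 12*I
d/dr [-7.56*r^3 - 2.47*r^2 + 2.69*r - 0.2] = -22.68*r^2 - 4.94*r + 2.69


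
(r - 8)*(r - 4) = r^2 - 12*r + 32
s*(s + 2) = s^2 + 2*s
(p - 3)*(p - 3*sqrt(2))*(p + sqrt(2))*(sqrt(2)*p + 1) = sqrt(2)*p^4 - 3*sqrt(2)*p^3 - 3*p^3 - 8*sqrt(2)*p^2 + 9*p^2 - 6*p + 24*sqrt(2)*p + 18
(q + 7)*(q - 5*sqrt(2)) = q^2 - 5*sqrt(2)*q + 7*q - 35*sqrt(2)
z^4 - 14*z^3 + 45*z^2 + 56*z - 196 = (z - 7)^2*(z - 2)*(z + 2)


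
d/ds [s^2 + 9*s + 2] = 2*s + 9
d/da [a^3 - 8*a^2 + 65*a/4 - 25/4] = 3*a^2 - 16*a + 65/4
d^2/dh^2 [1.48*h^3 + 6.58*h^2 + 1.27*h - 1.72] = 8.88*h + 13.16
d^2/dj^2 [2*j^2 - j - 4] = 4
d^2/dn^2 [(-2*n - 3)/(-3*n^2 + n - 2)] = 2*((2*n + 3)*(6*n - 1)^2 - (18*n + 7)*(3*n^2 - n + 2))/(3*n^2 - n + 2)^3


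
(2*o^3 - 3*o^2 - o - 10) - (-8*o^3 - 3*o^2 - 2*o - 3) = 10*o^3 + o - 7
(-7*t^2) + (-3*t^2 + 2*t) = -10*t^2 + 2*t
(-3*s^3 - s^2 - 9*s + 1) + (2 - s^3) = -4*s^3 - s^2 - 9*s + 3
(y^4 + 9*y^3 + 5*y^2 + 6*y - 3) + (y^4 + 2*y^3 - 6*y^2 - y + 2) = 2*y^4 + 11*y^3 - y^2 + 5*y - 1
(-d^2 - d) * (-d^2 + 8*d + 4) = d^4 - 7*d^3 - 12*d^2 - 4*d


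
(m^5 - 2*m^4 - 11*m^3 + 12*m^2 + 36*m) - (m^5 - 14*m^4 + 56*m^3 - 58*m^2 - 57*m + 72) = 12*m^4 - 67*m^3 + 70*m^2 + 93*m - 72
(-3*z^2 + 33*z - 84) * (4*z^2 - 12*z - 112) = -12*z^4 + 168*z^3 - 396*z^2 - 2688*z + 9408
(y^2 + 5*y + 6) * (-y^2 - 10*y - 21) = -y^4 - 15*y^3 - 77*y^2 - 165*y - 126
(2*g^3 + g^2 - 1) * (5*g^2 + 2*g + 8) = 10*g^5 + 9*g^4 + 18*g^3 + 3*g^2 - 2*g - 8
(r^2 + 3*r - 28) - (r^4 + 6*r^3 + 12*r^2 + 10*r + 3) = -r^4 - 6*r^3 - 11*r^2 - 7*r - 31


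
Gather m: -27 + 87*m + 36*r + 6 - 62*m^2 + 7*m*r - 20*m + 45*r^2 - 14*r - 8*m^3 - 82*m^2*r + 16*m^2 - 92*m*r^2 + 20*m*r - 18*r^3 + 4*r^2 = -8*m^3 + m^2*(-82*r - 46) + m*(-92*r^2 + 27*r + 67) - 18*r^3 + 49*r^2 + 22*r - 21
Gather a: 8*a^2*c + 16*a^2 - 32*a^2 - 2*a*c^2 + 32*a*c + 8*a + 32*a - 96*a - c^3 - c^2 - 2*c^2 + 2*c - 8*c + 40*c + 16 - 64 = a^2*(8*c - 16) + a*(-2*c^2 + 32*c - 56) - c^3 - 3*c^2 + 34*c - 48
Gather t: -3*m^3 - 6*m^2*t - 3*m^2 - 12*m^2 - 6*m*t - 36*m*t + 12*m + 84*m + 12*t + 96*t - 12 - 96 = -3*m^3 - 15*m^2 + 96*m + t*(-6*m^2 - 42*m + 108) - 108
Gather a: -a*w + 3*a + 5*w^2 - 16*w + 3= a*(3 - w) + 5*w^2 - 16*w + 3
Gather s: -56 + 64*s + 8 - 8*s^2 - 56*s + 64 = -8*s^2 + 8*s + 16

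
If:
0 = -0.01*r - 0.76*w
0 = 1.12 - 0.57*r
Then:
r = 1.96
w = -0.03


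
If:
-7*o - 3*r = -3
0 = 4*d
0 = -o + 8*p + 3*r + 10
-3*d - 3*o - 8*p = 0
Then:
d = 0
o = 13/11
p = -39/88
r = -58/33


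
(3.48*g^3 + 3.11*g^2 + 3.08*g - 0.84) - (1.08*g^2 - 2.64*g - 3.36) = 3.48*g^3 + 2.03*g^2 + 5.72*g + 2.52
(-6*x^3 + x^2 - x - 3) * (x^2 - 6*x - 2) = -6*x^5 + 37*x^4 + 5*x^3 + x^2 + 20*x + 6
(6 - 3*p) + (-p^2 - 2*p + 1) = -p^2 - 5*p + 7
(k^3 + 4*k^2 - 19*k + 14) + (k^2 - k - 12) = k^3 + 5*k^2 - 20*k + 2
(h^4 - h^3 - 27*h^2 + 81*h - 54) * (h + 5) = h^5 + 4*h^4 - 32*h^3 - 54*h^2 + 351*h - 270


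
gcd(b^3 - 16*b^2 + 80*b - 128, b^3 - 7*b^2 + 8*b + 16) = b^2 - 8*b + 16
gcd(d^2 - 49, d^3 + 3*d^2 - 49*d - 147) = d^2 - 49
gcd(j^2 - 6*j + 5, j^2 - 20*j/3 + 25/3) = j - 5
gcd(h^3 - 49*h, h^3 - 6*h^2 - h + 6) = 1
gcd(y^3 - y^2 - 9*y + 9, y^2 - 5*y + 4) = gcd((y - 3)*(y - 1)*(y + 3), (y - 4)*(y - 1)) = y - 1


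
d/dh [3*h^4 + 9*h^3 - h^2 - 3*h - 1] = 12*h^3 + 27*h^2 - 2*h - 3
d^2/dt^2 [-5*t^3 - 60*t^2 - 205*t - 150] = -30*t - 120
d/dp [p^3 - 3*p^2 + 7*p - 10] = 3*p^2 - 6*p + 7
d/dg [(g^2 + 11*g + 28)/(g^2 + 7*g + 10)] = 2*(-2*g^2 - 18*g - 43)/(g^4 + 14*g^3 + 69*g^2 + 140*g + 100)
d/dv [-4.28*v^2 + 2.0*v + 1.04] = 2.0 - 8.56*v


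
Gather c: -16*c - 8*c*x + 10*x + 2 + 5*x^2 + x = c*(-8*x - 16) + 5*x^2 + 11*x + 2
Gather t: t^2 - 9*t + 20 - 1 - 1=t^2 - 9*t + 18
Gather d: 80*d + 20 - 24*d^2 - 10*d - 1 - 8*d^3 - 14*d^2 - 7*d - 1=-8*d^3 - 38*d^2 + 63*d + 18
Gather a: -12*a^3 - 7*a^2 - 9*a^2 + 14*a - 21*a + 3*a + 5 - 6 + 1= -12*a^3 - 16*a^2 - 4*a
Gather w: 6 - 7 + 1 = 0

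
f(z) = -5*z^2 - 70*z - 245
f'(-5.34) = -16.60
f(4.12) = -618.27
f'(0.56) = -75.60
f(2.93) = -493.02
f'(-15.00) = 80.00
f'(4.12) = -111.20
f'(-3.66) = -33.40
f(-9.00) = -20.00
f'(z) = -10*z - 70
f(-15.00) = -320.00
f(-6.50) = -1.25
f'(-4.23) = -27.70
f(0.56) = -285.77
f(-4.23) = -38.36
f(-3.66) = -55.78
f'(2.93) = -99.30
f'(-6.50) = -5.00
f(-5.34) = -13.78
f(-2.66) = -94.18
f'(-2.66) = -43.40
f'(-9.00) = 20.00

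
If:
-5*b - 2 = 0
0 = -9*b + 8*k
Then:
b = -2/5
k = -9/20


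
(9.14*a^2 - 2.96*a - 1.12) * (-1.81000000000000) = -16.5434*a^2 + 5.3576*a + 2.0272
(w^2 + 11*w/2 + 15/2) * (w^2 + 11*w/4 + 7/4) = w^4 + 33*w^3/4 + 195*w^2/8 + 121*w/4 + 105/8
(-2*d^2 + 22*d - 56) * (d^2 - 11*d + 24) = -2*d^4 + 44*d^3 - 346*d^2 + 1144*d - 1344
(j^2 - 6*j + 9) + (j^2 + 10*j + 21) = 2*j^2 + 4*j + 30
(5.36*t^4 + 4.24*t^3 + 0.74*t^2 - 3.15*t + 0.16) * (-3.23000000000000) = -17.3128*t^4 - 13.6952*t^3 - 2.3902*t^2 + 10.1745*t - 0.5168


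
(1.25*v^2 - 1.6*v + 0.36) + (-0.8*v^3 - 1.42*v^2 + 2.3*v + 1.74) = -0.8*v^3 - 0.17*v^2 + 0.7*v + 2.1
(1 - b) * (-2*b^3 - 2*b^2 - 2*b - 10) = 2*b^4 + 8*b - 10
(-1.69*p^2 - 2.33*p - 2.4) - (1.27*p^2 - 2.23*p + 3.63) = -2.96*p^2 - 0.1*p - 6.03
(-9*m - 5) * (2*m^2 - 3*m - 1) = -18*m^3 + 17*m^2 + 24*m + 5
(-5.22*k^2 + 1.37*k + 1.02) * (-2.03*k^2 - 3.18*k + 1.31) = 10.5966*k^4 + 13.8185*k^3 - 13.2654*k^2 - 1.4489*k + 1.3362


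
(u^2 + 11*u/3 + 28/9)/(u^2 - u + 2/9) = (9*u^2 + 33*u + 28)/(9*u^2 - 9*u + 2)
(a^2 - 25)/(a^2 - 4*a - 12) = (25 - a^2)/(-a^2 + 4*a + 12)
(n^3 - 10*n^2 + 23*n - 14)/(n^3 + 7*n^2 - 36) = (n^2 - 8*n + 7)/(n^2 + 9*n + 18)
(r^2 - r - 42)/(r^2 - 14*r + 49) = (r + 6)/(r - 7)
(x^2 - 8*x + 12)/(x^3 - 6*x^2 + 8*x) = (x - 6)/(x*(x - 4))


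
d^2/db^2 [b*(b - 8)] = 2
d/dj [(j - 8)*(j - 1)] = 2*j - 9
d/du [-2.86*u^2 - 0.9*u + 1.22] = -5.72*u - 0.9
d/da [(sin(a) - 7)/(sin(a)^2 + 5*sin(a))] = (-cos(a) + 14/tan(a) + 35*cos(a)/sin(a)^2)/(sin(a) + 5)^2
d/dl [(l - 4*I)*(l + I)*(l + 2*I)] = 3*l^2 - 2*I*l + 10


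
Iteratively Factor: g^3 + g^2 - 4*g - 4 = (g + 1)*(g^2 - 4) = (g + 1)*(g + 2)*(g - 2)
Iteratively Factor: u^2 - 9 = (u + 3)*(u - 3)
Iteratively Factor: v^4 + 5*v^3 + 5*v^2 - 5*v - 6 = (v + 3)*(v^3 + 2*v^2 - v - 2) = (v + 1)*(v + 3)*(v^2 + v - 2) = (v + 1)*(v + 2)*(v + 3)*(v - 1)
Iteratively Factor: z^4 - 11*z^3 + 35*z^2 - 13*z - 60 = (z - 4)*(z^3 - 7*z^2 + 7*z + 15) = (z - 5)*(z - 4)*(z^2 - 2*z - 3) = (z - 5)*(z - 4)*(z - 3)*(z + 1)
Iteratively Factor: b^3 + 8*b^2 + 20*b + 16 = (b + 2)*(b^2 + 6*b + 8) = (b + 2)*(b + 4)*(b + 2)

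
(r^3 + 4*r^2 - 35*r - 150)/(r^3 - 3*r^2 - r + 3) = (r^3 + 4*r^2 - 35*r - 150)/(r^3 - 3*r^2 - r + 3)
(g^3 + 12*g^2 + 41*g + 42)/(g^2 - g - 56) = (g^2 + 5*g + 6)/(g - 8)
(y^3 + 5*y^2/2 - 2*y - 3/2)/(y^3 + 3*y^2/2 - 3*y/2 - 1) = (y + 3)/(y + 2)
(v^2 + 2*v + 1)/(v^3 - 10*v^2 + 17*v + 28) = (v + 1)/(v^2 - 11*v + 28)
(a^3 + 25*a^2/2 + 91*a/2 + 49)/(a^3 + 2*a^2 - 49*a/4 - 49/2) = 2*(a + 7)/(2*a - 7)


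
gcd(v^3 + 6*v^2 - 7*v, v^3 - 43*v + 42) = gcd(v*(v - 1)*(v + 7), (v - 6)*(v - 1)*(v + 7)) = v^2 + 6*v - 7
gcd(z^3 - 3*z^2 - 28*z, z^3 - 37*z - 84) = z^2 - 3*z - 28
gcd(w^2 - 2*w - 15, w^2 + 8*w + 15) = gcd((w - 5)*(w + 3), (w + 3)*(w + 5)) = w + 3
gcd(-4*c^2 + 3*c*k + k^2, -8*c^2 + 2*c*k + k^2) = 4*c + k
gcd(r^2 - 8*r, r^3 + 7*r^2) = r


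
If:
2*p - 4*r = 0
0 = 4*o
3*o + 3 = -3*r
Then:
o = 0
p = -2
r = -1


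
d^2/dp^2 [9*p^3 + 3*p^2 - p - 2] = 54*p + 6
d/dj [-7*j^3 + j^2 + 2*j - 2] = -21*j^2 + 2*j + 2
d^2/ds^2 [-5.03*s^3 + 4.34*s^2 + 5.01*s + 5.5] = 8.68 - 30.18*s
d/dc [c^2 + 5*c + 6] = 2*c + 5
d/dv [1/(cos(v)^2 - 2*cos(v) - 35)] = 2*(cos(v) - 1)*sin(v)/(sin(v)^2 + 2*cos(v) + 34)^2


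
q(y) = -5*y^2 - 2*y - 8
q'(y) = -10*y - 2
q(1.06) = -15.74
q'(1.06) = -12.60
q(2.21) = -36.84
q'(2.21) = -24.10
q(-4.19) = -87.40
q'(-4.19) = 39.90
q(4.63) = -124.44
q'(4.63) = -48.30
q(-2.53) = -34.94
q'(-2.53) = 23.30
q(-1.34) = -14.30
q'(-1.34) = 11.40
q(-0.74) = -9.26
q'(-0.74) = 5.40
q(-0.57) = -8.48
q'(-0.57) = 3.70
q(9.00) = -431.00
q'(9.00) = -92.00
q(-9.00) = -395.00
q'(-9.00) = 88.00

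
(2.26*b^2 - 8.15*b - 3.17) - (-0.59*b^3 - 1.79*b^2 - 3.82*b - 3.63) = 0.59*b^3 + 4.05*b^2 - 4.33*b + 0.46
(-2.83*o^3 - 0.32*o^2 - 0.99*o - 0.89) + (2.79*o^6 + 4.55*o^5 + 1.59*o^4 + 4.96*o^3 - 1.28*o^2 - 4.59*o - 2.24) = 2.79*o^6 + 4.55*o^5 + 1.59*o^4 + 2.13*o^3 - 1.6*o^2 - 5.58*o - 3.13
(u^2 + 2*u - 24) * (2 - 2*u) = -2*u^3 - 2*u^2 + 52*u - 48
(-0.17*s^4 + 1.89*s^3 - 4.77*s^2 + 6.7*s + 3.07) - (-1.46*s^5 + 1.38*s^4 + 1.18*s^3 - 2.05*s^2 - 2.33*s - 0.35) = 1.46*s^5 - 1.55*s^4 + 0.71*s^3 - 2.72*s^2 + 9.03*s + 3.42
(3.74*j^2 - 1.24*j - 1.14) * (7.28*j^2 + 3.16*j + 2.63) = 27.2272*j^4 + 2.7912*j^3 - 2.3814*j^2 - 6.8636*j - 2.9982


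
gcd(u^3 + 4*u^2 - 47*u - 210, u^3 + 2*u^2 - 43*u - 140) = u^2 - 2*u - 35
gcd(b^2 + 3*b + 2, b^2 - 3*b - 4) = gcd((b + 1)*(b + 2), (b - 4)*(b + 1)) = b + 1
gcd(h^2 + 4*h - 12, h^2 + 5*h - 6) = h + 6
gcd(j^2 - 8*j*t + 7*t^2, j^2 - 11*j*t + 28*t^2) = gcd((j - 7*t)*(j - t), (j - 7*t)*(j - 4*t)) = -j + 7*t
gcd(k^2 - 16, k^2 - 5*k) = 1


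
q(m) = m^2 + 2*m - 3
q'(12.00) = 26.00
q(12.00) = 165.00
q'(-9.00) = -16.00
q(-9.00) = 60.00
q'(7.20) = 16.40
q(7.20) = 63.24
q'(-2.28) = -2.56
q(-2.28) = -2.36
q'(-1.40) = -0.80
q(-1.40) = -3.84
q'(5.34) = 12.68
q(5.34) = 36.20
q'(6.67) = 15.34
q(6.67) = 54.83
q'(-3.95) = -5.90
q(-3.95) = 4.70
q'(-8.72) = -15.44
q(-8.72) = 55.60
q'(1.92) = 5.84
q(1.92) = 4.53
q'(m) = 2*m + 2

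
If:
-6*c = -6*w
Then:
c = w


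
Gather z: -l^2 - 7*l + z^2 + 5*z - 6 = -l^2 - 7*l + z^2 + 5*z - 6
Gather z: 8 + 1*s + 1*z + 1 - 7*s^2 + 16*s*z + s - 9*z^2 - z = -7*s^2 + 16*s*z + 2*s - 9*z^2 + 9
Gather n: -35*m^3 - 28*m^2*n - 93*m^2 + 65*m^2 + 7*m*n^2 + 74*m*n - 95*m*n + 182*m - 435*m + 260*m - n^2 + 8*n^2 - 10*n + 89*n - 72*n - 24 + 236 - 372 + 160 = -35*m^3 - 28*m^2 + 7*m + n^2*(7*m + 7) + n*(-28*m^2 - 21*m + 7)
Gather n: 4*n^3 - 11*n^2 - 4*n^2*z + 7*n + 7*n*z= 4*n^3 + n^2*(-4*z - 11) + n*(7*z + 7)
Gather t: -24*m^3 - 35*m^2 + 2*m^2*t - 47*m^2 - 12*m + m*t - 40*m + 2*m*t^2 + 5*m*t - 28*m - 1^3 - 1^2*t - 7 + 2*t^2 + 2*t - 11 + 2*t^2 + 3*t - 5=-24*m^3 - 82*m^2 - 80*m + t^2*(2*m + 4) + t*(2*m^2 + 6*m + 4) - 24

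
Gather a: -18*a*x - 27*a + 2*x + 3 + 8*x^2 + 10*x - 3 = a*(-18*x - 27) + 8*x^2 + 12*x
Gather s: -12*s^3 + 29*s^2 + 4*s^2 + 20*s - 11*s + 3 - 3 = -12*s^3 + 33*s^2 + 9*s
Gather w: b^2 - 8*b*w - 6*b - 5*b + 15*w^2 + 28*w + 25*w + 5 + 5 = b^2 - 11*b + 15*w^2 + w*(53 - 8*b) + 10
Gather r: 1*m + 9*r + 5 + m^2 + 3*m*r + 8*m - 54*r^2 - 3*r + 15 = m^2 + 9*m - 54*r^2 + r*(3*m + 6) + 20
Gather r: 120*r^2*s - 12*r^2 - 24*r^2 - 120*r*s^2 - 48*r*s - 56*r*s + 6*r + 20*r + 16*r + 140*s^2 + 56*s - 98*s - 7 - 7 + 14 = r^2*(120*s - 36) + r*(-120*s^2 - 104*s + 42) + 140*s^2 - 42*s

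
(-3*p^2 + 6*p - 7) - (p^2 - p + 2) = -4*p^2 + 7*p - 9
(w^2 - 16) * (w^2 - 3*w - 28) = w^4 - 3*w^3 - 44*w^2 + 48*w + 448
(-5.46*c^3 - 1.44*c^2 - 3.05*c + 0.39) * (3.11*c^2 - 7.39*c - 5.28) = -16.9806*c^5 + 35.871*c^4 + 29.9849*c^3 + 31.3556*c^2 + 13.2219*c - 2.0592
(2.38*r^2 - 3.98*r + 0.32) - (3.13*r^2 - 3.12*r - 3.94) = -0.75*r^2 - 0.86*r + 4.26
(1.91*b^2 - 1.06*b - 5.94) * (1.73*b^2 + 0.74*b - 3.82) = 3.3043*b^4 - 0.4204*b^3 - 18.3568*b^2 - 0.3464*b + 22.6908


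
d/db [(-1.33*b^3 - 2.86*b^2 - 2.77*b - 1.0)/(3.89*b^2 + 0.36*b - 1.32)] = (-5.1737*b^4 - 0.957599999999999*b^3 + 15.0125*b^2 + 15.3304*b + 4.0164)/(15.1321*b^4 + 2.8008*b^3 - 10.14*b^2 - 0.9504*b + 1.7424)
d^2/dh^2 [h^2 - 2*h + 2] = 2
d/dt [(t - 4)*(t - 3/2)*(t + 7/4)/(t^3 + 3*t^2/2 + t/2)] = 3*(28*t^4 + 44*t^3 - 149*t^2 - 168*t - 28)/(4*t^2*(4*t^4 + 12*t^3 + 13*t^2 + 6*t + 1))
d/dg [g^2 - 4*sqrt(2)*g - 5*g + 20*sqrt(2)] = 2*g - 4*sqrt(2) - 5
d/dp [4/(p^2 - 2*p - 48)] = 8*(1 - p)/(-p^2 + 2*p + 48)^2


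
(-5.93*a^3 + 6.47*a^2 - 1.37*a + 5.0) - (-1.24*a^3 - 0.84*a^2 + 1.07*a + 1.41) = -4.69*a^3 + 7.31*a^2 - 2.44*a + 3.59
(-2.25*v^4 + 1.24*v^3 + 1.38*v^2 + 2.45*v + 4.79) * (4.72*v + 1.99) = -10.62*v^5 + 1.3753*v^4 + 8.9812*v^3 + 14.3102*v^2 + 27.4843*v + 9.5321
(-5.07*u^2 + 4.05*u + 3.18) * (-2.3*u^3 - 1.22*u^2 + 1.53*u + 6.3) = 11.661*u^5 - 3.1296*u^4 - 20.0121*u^3 - 29.6241*u^2 + 30.3804*u + 20.034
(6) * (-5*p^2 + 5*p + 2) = -30*p^2 + 30*p + 12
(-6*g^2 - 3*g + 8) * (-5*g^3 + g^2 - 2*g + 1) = 30*g^5 + 9*g^4 - 31*g^3 + 8*g^2 - 19*g + 8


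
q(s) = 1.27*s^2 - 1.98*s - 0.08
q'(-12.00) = -32.46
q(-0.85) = 2.52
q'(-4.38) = -13.11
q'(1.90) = 2.85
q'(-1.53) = -5.87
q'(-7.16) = -20.17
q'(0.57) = -0.53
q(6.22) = 36.74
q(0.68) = -0.84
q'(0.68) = -0.25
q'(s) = 2.54*s - 1.98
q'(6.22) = 13.82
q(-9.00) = 120.61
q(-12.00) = 206.56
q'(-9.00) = -24.84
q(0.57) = -0.80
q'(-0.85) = -4.14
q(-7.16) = 79.20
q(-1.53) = 5.92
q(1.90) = 0.74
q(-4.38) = 32.96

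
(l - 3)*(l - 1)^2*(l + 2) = l^4 - 3*l^3 - 3*l^2 + 11*l - 6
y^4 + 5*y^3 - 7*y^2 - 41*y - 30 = (y - 3)*(y + 1)*(y + 2)*(y + 5)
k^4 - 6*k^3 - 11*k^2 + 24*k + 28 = (k - 7)*(k - 2)*(k + 1)*(k + 2)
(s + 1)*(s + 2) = s^2 + 3*s + 2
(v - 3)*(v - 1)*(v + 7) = v^3 + 3*v^2 - 25*v + 21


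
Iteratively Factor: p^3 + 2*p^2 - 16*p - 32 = (p + 4)*(p^2 - 2*p - 8) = (p + 2)*(p + 4)*(p - 4)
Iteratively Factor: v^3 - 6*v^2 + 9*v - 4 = (v - 1)*(v^2 - 5*v + 4) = (v - 1)^2*(v - 4)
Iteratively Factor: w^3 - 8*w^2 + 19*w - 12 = (w - 1)*(w^2 - 7*w + 12) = (w - 3)*(w - 1)*(w - 4)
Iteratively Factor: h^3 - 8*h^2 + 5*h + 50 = (h - 5)*(h^2 - 3*h - 10) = (h - 5)^2*(h + 2)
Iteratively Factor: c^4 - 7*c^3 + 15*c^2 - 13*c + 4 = (c - 1)*(c^3 - 6*c^2 + 9*c - 4) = (c - 4)*(c - 1)*(c^2 - 2*c + 1) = (c - 4)*(c - 1)^2*(c - 1)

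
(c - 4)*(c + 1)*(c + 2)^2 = c^4 + c^3 - 12*c^2 - 28*c - 16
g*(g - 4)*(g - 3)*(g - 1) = g^4 - 8*g^3 + 19*g^2 - 12*g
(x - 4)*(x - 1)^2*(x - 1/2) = x^4 - 13*x^3/2 + 12*x^2 - 17*x/2 + 2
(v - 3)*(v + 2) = v^2 - v - 6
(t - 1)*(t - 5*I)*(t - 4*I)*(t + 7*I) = t^4 - t^3 - 2*I*t^3 + 43*t^2 + 2*I*t^2 - 43*t - 140*I*t + 140*I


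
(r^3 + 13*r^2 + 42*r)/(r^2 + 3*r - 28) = r*(r + 6)/(r - 4)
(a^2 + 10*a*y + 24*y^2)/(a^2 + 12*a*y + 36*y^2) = (a + 4*y)/(a + 6*y)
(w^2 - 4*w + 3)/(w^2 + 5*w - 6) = (w - 3)/(w + 6)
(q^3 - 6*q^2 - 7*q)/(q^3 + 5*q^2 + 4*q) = (q - 7)/(q + 4)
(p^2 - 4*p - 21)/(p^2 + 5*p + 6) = (p - 7)/(p + 2)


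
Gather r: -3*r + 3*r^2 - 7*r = 3*r^2 - 10*r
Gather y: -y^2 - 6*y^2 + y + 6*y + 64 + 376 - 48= -7*y^2 + 7*y + 392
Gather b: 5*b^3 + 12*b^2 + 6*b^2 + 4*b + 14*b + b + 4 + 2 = 5*b^3 + 18*b^2 + 19*b + 6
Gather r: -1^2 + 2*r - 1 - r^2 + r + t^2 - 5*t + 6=-r^2 + 3*r + t^2 - 5*t + 4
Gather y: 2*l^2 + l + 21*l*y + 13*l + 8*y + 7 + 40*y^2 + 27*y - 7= 2*l^2 + 14*l + 40*y^2 + y*(21*l + 35)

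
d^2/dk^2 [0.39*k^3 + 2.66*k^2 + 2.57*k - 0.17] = 2.34*k + 5.32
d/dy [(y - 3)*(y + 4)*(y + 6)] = 3*y^2 + 14*y - 6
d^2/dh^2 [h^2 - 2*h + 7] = 2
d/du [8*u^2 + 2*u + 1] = 16*u + 2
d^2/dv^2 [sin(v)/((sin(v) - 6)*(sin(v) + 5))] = (-sin(v)^5 - sin(v)^4 - 178*sin(v)^3 + 30*sin(v)^2 - 720*sin(v) - 60)/((sin(v) - 6)^3*(sin(v) + 5)^3)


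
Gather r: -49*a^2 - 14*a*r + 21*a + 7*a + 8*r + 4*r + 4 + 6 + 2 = -49*a^2 + 28*a + r*(12 - 14*a) + 12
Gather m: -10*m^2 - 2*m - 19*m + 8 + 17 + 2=-10*m^2 - 21*m + 27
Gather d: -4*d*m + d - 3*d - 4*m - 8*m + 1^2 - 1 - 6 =d*(-4*m - 2) - 12*m - 6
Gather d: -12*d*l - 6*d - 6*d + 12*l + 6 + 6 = d*(-12*l - 12) + 12*l + 12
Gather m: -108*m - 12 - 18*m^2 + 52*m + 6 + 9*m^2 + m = -9*m^2 - 55*m - 6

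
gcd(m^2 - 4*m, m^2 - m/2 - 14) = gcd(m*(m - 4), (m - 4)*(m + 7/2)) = m - 4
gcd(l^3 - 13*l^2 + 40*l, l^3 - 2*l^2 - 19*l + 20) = l - 5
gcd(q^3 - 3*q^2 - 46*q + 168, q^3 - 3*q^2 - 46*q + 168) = q^3 - 3*q^2 - 46*q + 168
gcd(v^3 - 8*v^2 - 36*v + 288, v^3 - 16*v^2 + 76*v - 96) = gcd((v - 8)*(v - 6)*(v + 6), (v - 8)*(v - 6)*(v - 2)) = v^2 - 14*v + 48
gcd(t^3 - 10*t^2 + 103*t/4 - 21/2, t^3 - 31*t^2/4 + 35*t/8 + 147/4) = t^2 - 19*t/2 + 21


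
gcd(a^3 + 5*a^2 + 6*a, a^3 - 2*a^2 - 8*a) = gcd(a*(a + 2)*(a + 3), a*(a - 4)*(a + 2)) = a^2 + 2*a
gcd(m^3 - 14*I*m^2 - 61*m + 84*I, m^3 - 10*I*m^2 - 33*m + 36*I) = m^2 - 7*I*m - 12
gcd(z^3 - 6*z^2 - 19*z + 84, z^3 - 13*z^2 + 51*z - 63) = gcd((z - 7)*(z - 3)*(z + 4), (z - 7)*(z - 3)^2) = z^2 - 10*z + 21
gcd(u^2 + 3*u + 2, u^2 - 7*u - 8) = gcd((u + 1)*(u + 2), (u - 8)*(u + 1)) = u + 1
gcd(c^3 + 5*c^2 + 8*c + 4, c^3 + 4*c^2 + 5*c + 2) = c^2 + 3*c + 2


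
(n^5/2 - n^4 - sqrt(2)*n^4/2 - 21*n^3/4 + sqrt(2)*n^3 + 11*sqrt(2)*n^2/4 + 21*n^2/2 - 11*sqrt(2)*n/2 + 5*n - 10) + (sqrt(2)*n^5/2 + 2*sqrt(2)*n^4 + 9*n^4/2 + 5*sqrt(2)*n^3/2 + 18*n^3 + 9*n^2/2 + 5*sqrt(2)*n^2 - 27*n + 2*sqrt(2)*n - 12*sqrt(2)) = n^5/2 + sqrt(2)*n^5/2 + 3*sqrt(2)*n^4/2 + 7*n^4/2 + 7*sqrt(2)*n^3/2 + 51*n^3/4 + 31*sqrt(2)*n^2/4 + 15*n^2 - 22*n - 7*sqrt(2)*n/2 - 12*sqrt(2) - 10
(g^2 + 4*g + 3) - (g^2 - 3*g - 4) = 7*g + 7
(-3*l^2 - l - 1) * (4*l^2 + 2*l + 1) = -12*l^4 - 10*l^3 - 9*l^2 - 3*l - 1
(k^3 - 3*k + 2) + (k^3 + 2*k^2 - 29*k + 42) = 2*k^3 + 2*k^2 - 32*k + 44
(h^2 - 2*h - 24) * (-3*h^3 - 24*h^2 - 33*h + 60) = -3*h^5 - 18*h^4 + 87*h^3 + 702*h^2 + 672*h - 1440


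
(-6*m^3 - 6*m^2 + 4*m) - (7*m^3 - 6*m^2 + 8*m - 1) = -13*m^3 - 4*m + 1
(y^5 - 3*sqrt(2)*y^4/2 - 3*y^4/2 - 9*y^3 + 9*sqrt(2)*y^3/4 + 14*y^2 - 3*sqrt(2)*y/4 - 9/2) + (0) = y^5 - 3*sqrt(2)*y^4/2 - 3*y^4/2 - 9*y^3 + 9*sqrt(2)*y^3/4 + 14*y^2 - 3*sqrt(2)*y/4 - 9/2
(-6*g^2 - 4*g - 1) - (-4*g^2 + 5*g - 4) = -2*g^2 - 9*g + 3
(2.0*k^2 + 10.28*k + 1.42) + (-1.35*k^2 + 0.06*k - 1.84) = 0.65*k^2 + 10.34*k - 0.42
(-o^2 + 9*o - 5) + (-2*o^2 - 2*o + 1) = -3*o^2 + 7*o - 4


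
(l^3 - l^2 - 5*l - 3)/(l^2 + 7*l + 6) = (l^2 - 2*l - 3)/(l + 6)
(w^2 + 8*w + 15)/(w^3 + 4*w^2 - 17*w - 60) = 1/(w - 4)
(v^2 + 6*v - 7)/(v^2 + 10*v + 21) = (v - 1)/(v + 3)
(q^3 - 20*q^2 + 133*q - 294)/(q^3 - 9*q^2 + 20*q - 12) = (q^2 - 14*q + 49)/(q^2 - 3*q + 2)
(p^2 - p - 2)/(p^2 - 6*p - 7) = (p - 2)/(p - 7)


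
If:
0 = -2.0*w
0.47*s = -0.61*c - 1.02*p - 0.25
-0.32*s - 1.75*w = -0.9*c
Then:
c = 0.355555555555556*s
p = -0.673420479302832*s - 0.245098039215686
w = 0.00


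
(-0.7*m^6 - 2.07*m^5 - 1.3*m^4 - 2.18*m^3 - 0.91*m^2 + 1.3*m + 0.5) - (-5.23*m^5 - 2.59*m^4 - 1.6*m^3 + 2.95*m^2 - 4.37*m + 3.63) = -0.7*m^6 + 3.16*m^5 + 1.29*m^4 - 0.58*m^3 - 3.86*m^2 + 5.67*m - 3.13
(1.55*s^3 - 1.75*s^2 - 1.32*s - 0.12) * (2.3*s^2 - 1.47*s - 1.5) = 3.565*s^5 - 6.3035*s^4 - 2.7885*s^3 + 4.2894*s^2 + 2.1564*s + 0.18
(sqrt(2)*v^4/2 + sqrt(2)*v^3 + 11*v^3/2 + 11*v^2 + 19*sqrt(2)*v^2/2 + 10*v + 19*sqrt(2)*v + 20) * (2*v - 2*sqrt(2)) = sqrt(2)*v^5 + 2*sqrt(2)*v^4 + 9*v^4 + 8*sqrt(2)*v^3 + 18*v^3 - 18*v^2 + 16*sqrt(2)*v^2 - 36*v - 20*sqrt(2)*v - 40*sqrt(2)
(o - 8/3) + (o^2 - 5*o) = o^2 - 4*o - 8/3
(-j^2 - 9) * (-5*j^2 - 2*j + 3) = 5*j^4 + 2*j^3 + 42*j^2 + 18*j - 27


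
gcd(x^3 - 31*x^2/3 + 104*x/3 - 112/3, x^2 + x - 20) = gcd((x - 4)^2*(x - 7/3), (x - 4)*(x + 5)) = x - 4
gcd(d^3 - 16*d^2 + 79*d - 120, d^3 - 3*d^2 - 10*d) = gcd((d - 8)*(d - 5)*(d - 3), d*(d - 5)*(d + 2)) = d - 5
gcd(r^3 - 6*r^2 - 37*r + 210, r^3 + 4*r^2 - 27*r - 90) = r^2 + r - 30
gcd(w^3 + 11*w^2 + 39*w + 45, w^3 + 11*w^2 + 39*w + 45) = w^3 + 11*w^2 + 39*w + 45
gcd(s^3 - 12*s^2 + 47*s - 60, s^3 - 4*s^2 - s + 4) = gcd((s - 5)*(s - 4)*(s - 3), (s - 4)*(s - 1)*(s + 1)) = s - 4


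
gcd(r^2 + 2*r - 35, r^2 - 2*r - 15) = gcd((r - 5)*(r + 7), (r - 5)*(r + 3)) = r - 5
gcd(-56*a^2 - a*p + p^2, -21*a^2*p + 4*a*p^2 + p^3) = 7*a + p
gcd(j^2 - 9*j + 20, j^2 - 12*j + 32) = j - 4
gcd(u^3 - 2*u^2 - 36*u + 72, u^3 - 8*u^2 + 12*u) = u^2 - 8*u + 12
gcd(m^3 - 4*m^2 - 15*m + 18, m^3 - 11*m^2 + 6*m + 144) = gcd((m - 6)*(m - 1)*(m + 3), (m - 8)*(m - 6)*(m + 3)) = m^2 - 3*m - 18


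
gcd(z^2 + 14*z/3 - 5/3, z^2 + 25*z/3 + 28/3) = 1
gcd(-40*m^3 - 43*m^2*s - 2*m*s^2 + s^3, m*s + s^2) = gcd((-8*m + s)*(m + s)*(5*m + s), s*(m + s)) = m + s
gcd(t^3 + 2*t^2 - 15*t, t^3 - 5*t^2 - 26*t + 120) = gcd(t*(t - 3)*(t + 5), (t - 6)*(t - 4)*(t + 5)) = t + 5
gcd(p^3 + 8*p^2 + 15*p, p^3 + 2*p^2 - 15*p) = p^2 + 5*p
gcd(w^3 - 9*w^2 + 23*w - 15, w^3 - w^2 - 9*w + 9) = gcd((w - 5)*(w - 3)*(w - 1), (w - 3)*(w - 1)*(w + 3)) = w^2 - 4*w + 3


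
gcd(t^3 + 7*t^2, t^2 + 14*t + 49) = t + 7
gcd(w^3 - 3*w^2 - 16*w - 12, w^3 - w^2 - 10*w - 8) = w^2 + 3*w + 2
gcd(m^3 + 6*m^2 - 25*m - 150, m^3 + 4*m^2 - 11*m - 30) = m + 5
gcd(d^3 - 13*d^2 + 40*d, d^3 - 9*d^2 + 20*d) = d^2 - 5*d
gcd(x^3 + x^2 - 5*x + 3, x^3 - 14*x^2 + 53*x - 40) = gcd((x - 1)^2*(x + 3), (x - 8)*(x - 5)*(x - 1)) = x - 1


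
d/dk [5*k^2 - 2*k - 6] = 10*k - 2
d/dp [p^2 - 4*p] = 2*p - 4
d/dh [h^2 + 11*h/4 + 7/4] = 2*h + 11/4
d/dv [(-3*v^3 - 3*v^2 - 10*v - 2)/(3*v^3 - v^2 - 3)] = (12*v^4 + 60*v^3 + 35*v^2 + 14*v + 30)/(9*v^6 - 6*v^5 + v^4 - 18*v^3 + 6*v^2 + 9)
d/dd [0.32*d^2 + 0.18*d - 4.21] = 0.64*d + 0.18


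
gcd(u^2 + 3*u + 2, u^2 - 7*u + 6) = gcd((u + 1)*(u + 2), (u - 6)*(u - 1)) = 1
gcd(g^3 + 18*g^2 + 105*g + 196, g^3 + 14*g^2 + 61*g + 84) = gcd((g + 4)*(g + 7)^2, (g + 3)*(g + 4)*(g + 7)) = g^2 + 11*g + 28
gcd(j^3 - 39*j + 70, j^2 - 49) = j + 7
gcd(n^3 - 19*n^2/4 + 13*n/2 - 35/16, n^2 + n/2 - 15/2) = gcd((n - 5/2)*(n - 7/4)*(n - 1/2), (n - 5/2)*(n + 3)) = n - 5/2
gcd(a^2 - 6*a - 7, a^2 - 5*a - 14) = a - 7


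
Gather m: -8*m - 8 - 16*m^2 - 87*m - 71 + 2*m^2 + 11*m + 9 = -14*m^2 - 84*m - 70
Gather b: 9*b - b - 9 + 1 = 8*b - 8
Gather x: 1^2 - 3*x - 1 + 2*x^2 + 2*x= 2*x^2 - x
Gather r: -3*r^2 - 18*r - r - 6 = -3*r^2 - 19*r - 6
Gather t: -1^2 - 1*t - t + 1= -2*t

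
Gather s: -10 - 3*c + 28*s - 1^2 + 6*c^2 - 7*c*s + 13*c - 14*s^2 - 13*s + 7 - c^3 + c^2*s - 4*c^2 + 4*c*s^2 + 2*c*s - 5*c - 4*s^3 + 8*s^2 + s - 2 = -c^3 + 2*c^2 + 5*c - 4*s^3 + s^2*(4*c - 6) + s*(c^2 - 5*c + 16) - 6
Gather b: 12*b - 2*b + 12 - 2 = 10*b + 10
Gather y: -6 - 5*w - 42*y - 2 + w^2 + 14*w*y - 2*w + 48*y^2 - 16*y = w^2 - 7*w + 48*y^2 + y*(14*w - 58) - 8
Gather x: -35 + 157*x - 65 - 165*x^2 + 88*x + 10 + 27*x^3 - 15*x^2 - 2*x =27*x^3 - 180*x^2 + 243*x - 90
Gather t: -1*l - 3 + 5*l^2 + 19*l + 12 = 5*l^2 + 18*l + 9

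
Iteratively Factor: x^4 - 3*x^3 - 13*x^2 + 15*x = (x - 5)*(x^3 + 2*x^2 - 3*x) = (x - 5)*(x + 3)*(x^2 - x) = (x - 5)*(x - 1)*(x + 3)*(x)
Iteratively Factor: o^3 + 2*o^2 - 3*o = (o)*(o^2 + 2*o - 3) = o*(o - 1)*(o + 3)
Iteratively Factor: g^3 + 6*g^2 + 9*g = (g + 3)*(g^2 + 3*g) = g*(g + 3)*(g + 3)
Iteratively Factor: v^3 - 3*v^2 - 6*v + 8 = (v + 2)*(v^2 - 5*v + 4) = (v - 4)*(v + 2)*(v - 1)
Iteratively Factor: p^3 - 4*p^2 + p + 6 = (p - 2)*(p^2 - 2*p - 3) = (p - 3)*(p - 2)*(p + 1)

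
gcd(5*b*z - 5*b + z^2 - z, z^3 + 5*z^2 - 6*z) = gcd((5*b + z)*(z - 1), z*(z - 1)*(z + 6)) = z - 1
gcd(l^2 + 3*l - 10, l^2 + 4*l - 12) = l - 2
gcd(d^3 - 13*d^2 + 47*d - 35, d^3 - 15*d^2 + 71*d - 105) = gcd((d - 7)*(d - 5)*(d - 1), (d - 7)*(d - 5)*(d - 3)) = d^2 - 12*d + 35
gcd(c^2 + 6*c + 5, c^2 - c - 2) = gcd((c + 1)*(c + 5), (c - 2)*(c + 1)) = c + 1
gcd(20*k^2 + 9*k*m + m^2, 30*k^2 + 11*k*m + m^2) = 5*k + m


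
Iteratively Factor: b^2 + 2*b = (b + 2)*(b)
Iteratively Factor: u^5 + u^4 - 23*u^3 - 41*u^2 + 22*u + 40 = (u - 1)*(u^4 + 2*u^3 - 21*u^2 - 62*u - 40) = (u - 5)*(u - 1)*(u^3 + 7*u^2 + 14*u + 8) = (u - 5)*(u - 1)*(u + 4)*(u^2 + 3*u + 2) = (u - 5)*(u - 1)*(u + 1)*(u + 4)*(u + 2)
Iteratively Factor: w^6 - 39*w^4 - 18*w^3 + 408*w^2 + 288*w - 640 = (w - 5)*(w^5 + 5*w^4 - 14*w^3 - 88*w^2 - 32*w + 128) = (w - 5)*(w + 4)*(w^4 + w^3 - 18*w^2 - 16*w + 32) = (w - 5)*(w + 4)^2*(w^3 - 3*w^2 - 6*w + 8) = (w - 5)*(w - 4)*(w + 4)^2*(w^2 + w - 2) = (w - 5)*(w - 4)*(w + 2)*(w + 4)^2*(w - 1)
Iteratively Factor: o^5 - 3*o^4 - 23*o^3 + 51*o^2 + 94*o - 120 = (o - 3)*(o^4 - 23*o^2 - 18*o + 40) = (o - 5)*(o - 3)*(o^3 + 5*o^2 + 2*o - 8) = (o - 5)*(o - 3)*(o - 1)*(o^2 + 6*o + 8) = (o - 5)*(o - 3)*(o - 1)*(o + 2)*(o + 4)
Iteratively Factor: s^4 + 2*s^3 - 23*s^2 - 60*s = (s - 5)*(s^3 + 7*s^2 + 12*s) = s*(s - 5)*(s^2 + 7*s + 12) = s*(s - 5)*(s + 4)*(s + 3)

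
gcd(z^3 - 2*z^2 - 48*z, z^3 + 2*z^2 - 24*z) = z^2 + 6*z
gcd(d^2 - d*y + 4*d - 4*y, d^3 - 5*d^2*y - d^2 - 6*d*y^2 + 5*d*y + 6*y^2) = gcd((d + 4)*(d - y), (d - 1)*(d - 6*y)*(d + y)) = 1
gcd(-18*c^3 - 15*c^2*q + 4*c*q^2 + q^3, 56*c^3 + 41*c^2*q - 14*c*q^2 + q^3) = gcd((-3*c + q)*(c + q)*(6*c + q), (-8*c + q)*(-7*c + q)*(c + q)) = c + q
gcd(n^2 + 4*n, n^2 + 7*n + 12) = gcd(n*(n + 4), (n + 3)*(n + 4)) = n + 4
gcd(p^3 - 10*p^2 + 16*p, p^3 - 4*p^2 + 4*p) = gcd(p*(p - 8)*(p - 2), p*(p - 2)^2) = p^2 - 2*p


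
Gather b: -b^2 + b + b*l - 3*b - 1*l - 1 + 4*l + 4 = -b^2 + b*(l - 2) + 3*l + 3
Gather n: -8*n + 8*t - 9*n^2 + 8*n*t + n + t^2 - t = -9*n^2 + n*(8*t - 7) + t^2 + 7*t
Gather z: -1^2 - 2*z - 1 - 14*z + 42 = 40 - 16*z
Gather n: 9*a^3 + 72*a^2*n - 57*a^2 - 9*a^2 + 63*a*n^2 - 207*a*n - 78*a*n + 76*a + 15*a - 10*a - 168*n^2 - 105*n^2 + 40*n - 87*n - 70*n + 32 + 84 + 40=9*a^3 - 66*a^2 + 81*a + n^2*(63*a - 273) + n*(72*a^2 - 285*a - 117) + 156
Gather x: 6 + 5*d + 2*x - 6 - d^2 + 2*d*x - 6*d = -d^2 - d + x*(2*d + 2)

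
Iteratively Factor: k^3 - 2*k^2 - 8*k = (k + 2)*(k^2 - 4*k) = (k - 4)*(k + 2)*(k)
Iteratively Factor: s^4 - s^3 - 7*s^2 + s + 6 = (s - 3)*(s^3 + 2*s^2 - s - 2) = (s - 3)*(s - 1)*(s^2 + 3*s + 2) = (s - 3)*(s - 1)*(s + 2)*(s + 1)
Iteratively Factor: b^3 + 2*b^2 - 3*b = (b - 1)*(b^2 + 3*b) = b*(b - 1)*(b + 3)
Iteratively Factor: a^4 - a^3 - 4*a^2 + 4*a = (a - 1)*(a^3 - 4*a) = (a - 2)*(a - 1)*(a^2 + 2*a) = a*(a - 2)*(a - 1)*(a + 2)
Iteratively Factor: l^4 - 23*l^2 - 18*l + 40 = (l - 1)*(l^3 + l^2 - 22*l - 40) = (l - 1)*(l + 2)*(l^2 - l - 20) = (l - 5)*(l - 1)*(l + 2)*(l + 4)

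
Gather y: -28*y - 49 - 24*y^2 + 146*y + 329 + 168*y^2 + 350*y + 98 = 144*y^2 + 468*y + 378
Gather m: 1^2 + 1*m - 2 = m - 1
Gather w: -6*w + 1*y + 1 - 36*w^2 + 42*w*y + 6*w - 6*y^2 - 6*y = -36*w^2 + 42*w*y - 6*y^2 - 5*y + 1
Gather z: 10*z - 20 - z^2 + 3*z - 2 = -z^2 + 13*z - 22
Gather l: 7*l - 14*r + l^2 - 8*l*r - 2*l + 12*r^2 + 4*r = l^2 + l*(5 - 8*r) + 12*r^2 - 10*r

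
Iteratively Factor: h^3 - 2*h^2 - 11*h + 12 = (h - 1)*(h^2 - h - 12) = (h - 4)*(h - 1)*(h + 3)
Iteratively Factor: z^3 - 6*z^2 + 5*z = (z - 1)*(z^2 - 5*z) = (z - 5)*(z - 1)*(z)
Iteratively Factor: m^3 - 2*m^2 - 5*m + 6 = (m - 3)*(m^2 + m - 2) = (m - 3)*(m - 1)*(m + 2)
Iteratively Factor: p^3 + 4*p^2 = (p)*(p^2 + 4*p) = p*(p + 4)*(p)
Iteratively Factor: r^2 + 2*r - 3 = (r + 3)*(r - 1)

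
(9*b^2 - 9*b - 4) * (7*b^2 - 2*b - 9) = 63*b^4 - 81*b^3 - 91*b^2 + 89*b + 36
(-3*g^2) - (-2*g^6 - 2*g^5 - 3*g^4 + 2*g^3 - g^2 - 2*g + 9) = 2*g^6 + 2*g^5 + 3*g^4 - 2*g^3 - 2*g^2 + 2*g - 9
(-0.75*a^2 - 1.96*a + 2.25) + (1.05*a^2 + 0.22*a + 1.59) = 0.3*a^2 - 1.74*a + 3.84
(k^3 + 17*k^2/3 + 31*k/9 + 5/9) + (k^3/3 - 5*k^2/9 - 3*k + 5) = 4*k^3/3 + 46*k^2/9 + 4*k/9 + 50/9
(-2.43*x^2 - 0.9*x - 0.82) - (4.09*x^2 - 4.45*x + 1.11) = -6.52*x^2 + 3.55*x - 1.93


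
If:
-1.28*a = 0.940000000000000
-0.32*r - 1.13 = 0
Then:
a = -0.73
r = -3.53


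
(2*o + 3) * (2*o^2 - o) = 4*o^3 + 4*o^2 - 3*o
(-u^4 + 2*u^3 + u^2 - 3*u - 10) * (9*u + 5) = -9*u^5 + 13*u^4 + 19*u^3 - 22*u^2 - 105*u - 50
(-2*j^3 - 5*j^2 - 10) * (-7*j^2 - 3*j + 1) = 14*j^5 + 41*j^4 + 13*j^3 + 65*j^2 + 30*j - 10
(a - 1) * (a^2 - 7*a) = a^3 - 8*a^2 + 7*a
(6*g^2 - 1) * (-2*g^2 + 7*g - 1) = -12*g^4 + 42*g^3 - 4*g^2 - 7*g + 1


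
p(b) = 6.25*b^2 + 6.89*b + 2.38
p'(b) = 12.5*b + 6.89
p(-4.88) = 117.60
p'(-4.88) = -54.11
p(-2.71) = 29.61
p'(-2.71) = -26.98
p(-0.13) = 1.59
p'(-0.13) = 5.26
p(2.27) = 50.23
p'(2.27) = 35.26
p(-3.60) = 58.58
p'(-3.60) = -38.11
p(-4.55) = 100.42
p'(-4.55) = -49.98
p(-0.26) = 1.01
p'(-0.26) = 3.64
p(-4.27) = 86.92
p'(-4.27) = -46.48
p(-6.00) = 186.04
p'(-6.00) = -68.11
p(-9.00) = 446.62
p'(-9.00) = -105.61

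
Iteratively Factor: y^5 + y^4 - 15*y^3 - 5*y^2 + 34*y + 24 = (y - 3)*(y^4 + 4*y^3 - 3*y^2 - 14*y - 8) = (y - 3)*(y - 2)*(y^3 + 6*y^2 + 9*y + 4) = (y - 3)*(y - 2)*(y + 4)*(y^2 + 2*y + 1) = (y - 3)*(y - 2)*(y + 1)*(y + 4)*(y + 1)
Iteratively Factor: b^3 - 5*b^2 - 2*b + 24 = (b + 2)*(b^2 - 7*b + 12) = (b - 4)*(b + 2)*(b - 3)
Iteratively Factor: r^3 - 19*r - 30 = (r + 2)*(r^2 - 2*r - 15) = (r + 2)*(r + 3)*(r - 5)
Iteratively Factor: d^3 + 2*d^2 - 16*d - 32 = (d + 4)*(d^2 - 2*d - 8) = (d - 4)*(d + 4)*(d + 2)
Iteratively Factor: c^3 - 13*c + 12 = (c - 3)*(c^2 + 3*c - 4) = (c - 3)*(c - 1)*(c + 4)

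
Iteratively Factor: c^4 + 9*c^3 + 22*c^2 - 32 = (c + 2)*(c^3 + 7*c^2 + 8*c - 16) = (c + 2)*(c + 4)*(c^2 + 3*c - 4) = (c - 1)*(c + 2)*(c + 4)*(c + 4)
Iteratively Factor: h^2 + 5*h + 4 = (h + 4)*(h + 1)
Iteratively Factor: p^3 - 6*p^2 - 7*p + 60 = (p - 4)*(p^2 - 2*p - 15) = (p - 4)*(p + 3)*(p - 5)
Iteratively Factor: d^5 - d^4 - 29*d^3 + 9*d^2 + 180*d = (d + 4)*(d^4 - 5*d^3 - 9*d^2 + 45*d) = (d - 3)*(d + 4)*(d^3 - 2*d^2 - 15*d) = d*(d - 3)*(d + 4)*(d^2 - 2*d - 15) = d*(d - 5)*(d - 3)*(d + 4)*(d + 3)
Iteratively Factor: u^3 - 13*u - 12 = (u - 4)*(u^2 + 4*u + 3) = (u - 4)*(u + 1)*(u + 3)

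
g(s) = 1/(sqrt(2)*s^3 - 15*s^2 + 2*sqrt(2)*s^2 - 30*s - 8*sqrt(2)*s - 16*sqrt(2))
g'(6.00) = 0.00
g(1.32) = -0.01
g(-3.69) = -0.00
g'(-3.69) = -0.00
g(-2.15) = -0.24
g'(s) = (-3*sqrt(2)*s^2 - 4*sqrt(2)*s + 30*s + 8*sqrt(2) + 30)/(sqrt(2)*s^3 - 15*s^2 + 2*sqrt(2)*s^2 - 30*s - 8*sqrt(2)*s - 16*sqrt(2))^2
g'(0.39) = 0.03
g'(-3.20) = -0.02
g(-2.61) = -0.04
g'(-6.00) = 0.00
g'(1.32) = 0.01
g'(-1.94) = -11.38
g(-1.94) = 0.72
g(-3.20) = -0.02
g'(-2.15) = -1.80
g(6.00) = 0.00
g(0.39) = -0.02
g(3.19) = 0.00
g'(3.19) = 0.00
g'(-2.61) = -0.10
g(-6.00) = 0.00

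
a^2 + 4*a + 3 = (a + 1)*(a + 3)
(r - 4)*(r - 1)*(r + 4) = r^3 - r^2 - 16*r + 16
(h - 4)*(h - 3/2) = h^2 - 11*h/2 + 6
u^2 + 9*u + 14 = (u + 2)*(u + 7)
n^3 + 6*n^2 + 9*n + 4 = (n + 1)^2*(n + 4)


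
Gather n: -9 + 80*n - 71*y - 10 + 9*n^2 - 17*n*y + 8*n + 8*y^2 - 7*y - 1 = 9*n^2 + n*(88 - 17*y) + 8*y^2 - 78*y - 20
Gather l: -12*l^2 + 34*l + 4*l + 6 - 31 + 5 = -12*l^2 + 38*l - 20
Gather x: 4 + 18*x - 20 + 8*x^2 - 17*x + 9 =8*x^2 + x - 7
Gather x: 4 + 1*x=x + 4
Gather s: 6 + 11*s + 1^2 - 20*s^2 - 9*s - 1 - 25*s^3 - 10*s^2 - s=-25*s^3 - 30*s^2 + s + 6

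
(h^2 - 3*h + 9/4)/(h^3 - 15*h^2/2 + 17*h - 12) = (h - 3/2)/(h^2 - 6*h + 8)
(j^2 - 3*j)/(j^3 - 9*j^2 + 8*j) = (j - 3)/(j^2 - 9*j + 8)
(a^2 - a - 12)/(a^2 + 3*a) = (a - 4)/a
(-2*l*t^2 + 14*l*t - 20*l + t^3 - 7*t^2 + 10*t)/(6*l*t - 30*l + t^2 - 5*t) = (-2*l*t + 4*l + t^2 - 2*t)/(6*l + t)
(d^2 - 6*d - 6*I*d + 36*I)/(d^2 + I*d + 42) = (d - 6)/(d + 7*I)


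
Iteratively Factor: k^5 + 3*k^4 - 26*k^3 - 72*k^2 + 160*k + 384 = (k + 4)*(k^4 - k^3 - 22*k^2 + 16*k + 96) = (k - 4)*(k + 4)*(k^3 + 3*k^2 - 10*k - 24) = (k - 4)*(k + 2)*(k + 4)*(k^2 + k - 12) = (k - 4)*(k + 2)*(k + 4)^2*(k - 3)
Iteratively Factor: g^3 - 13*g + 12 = (g - 1)*(g^2 + g - 12) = (g - 3)*(g - 1)*(g + 4)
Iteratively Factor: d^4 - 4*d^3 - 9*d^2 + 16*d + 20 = (d - 2)*(d^3 - 2*d^2 - 13*d - 10) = (d - 5)*(d - 2)*(d^2 + 3*d + 2) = (d - 5)*(d - 2)*(d + 2)*(d + 1)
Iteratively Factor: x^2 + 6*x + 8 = (x + 4)*(x + 2)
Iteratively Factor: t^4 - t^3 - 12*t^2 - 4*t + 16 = (t - 1)*(t^3 - 12*t - 16) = (t - 4)*(t - 1)*(t^2 + 4*t + 4) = (t - 4)*(t - 1)*(t + 2)*(t + 2)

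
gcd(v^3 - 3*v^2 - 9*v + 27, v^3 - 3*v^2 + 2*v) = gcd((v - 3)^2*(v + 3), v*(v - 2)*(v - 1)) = 1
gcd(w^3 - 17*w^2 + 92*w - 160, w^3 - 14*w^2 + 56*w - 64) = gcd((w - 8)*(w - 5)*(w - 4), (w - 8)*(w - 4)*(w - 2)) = w^2 - 12*w + 32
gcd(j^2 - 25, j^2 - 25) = j^2 - 25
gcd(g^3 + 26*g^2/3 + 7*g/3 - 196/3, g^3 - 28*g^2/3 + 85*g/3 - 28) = g - 7/3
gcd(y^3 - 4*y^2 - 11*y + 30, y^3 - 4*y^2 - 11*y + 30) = y^3 - 4*y^2 - 11*y + 30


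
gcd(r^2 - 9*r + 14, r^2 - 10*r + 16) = r - 2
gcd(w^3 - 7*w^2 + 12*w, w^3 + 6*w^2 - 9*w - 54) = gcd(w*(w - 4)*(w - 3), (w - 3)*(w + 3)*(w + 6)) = w - 3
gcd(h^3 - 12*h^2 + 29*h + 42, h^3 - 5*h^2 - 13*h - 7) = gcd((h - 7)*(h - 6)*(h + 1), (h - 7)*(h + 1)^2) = h^2 - 6*h - 7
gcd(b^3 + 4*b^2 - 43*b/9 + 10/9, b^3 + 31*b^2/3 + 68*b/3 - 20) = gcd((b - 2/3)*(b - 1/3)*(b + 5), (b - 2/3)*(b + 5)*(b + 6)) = b^2 + 13*b/3 - 10/3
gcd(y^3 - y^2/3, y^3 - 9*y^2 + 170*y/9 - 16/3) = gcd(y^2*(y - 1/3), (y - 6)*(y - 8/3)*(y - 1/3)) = y - 1/3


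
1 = 1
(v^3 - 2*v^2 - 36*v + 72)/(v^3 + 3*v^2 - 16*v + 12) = (v - 6)/(v - 1)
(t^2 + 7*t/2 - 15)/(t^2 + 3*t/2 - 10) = (t + 6)/(t + 4)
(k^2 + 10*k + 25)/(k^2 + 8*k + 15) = (k + 5)/(k + 3)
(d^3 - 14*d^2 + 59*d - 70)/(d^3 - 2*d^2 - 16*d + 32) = (d^2 - 12*d + 35)/(d^2 - 16)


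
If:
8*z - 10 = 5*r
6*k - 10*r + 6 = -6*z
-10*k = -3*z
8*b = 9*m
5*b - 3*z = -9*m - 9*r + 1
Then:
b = -703/533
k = 39/41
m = -5624/4797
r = 126/41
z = 130/41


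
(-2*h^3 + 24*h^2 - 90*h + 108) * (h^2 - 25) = -2*h^5 + 24*h^4 - 40*h^3 - 492*h^2 + 2250*h - 2700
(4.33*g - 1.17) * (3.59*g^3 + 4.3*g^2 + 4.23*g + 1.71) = 15.5447*g^4 + 14.4187*g^3 + 13.2849*g^2 + 2.4552*g - 2.0007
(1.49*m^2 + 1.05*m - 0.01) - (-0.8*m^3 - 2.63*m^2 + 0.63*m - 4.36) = 0.8*m^3 + 4.12*m^2 + 0.42*m + 4.35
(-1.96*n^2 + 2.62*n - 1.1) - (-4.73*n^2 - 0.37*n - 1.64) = 2.77*n^2 + 2.99*n + 0.54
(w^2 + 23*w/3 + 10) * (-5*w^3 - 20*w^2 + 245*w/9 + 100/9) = -5*w^5 - 175*w^4/3 - 1585*w^3/9 + 535*w^2/27 + 9650*w/27 + 1000/9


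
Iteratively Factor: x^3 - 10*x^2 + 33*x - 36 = (x - 3)*(x^2 - 7*x + 12) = (x - 3)^2*(x - 4)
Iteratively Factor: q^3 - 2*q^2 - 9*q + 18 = (q - 3)*(q^2 + q - 6) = (q - 3)*(q - 2)*(q + 3)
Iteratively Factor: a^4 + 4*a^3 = (a)*(a^3 + 4*a^2) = a*(a + 4)*(a^2) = a^2*(a + 4)*(a)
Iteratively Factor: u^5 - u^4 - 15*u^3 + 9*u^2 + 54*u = (u + 2)*(u^4 - 3*u^3 - 9*u^2 + 27*u) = (u - 3)*(u + 2)*(u^3 - 9*u) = (u - 3)^2*(u + 2)*(u^2 + 3*u) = (u - 3)^2*(u + 2)*(u + 3)*(u)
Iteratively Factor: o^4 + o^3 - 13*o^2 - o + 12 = (o - 3)*(o^3 + 4*o^2 - o - 4) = (o - 3)*(o + 4)*(o^2 - 1) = (o - 3)*(o + 1)*(o + 4)*(o - 1)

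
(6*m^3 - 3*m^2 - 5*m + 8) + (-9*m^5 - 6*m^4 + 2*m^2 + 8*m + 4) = -9*m^5 - 6*m^4 + 6*m^3 - m^2 + 3*m + 12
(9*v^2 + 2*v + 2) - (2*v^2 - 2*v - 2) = 7*v^2 + 4*v + 4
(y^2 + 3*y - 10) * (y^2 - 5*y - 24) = y^4 - 2*y^3 - 49*y^2 - 22*y + 240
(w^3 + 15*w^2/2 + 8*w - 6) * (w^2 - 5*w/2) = w^5 + 5*w^4 - 43*w^3/4 - 26*w^2 + 15*w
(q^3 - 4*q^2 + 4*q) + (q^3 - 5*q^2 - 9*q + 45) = 2*q^3 - 9*q^2 - 5*q + 45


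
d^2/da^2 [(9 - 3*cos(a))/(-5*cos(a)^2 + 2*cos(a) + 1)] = 6*(225*(1 - cos(2*a))^2*cos(a) - 290*(1 - cos(2*a))^2 - 652*cos(a) - 408*cos(2*a) + 270*cos(3*a) - 50*cos(5*a) + 984)/(4*cos(a) - 5*cos(2*a) - 3)^3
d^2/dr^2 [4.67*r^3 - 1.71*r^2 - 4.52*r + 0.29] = 28.02*r - 3.42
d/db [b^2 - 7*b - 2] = 2*b - 7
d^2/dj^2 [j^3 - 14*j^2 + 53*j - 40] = 6*j - 28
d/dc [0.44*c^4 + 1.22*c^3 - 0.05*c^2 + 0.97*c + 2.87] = 1.76*c^3 + 3.66*c^2 - 0.1*c + 0.97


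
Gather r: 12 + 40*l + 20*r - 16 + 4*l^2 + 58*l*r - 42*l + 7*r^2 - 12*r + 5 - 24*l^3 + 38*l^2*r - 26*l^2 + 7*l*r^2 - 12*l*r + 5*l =-24*l^3 - 22*l^2 + 3*l + r^2*(7*l + 7) + r*(38*l^2 + 46*l + 8) + 1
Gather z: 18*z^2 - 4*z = 18*z^2 - 4*z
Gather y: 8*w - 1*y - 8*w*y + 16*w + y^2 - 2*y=24*w + y^2 + y*(-8*w - 3)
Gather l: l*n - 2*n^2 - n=l*n - 2*n^2 - n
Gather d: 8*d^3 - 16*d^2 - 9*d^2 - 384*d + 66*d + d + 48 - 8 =8*d^3 - 25*d^2 - 317*d + 40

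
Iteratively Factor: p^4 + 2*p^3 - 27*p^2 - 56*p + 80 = (p - 5)*(p^3 + 7*p^2 + 8*p - 16) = (p - 5)*(p + 4)*(p^2 + 3*p - 4) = (p - 5)*(p - 1)*(p + 4)*(p + 4)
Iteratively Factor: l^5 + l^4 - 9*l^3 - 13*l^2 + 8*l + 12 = (l + 1)*(l^4 - 9*l^2 - 4*l + 12) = (l + 1)*(l + 2)*(l^3 - 2*l^2 - 5*l + 6) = (l - 1)*(l + 1)*(l + 2)*(l^2 - l - 6) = (l - 3)*(l - 1)*(l + 1)*(l + 2)*(l + 2)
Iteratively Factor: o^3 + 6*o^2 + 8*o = (o)*(o^2 + 6*o + 8) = o*(o + 4)*(o + 2)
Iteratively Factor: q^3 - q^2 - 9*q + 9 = (q - 3)*(q^2 + 2*q - 3) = (q - 3)*(q - 1)*(q + 3)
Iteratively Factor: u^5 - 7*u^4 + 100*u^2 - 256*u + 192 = (u + 4)*(u^4 - 11*u^3 + 44*u^2 - 76*u + 48) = (u - 2)*(u + 4)*(u^3 - 9*u^2 + 26*u - 24) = (u - 4)*(u - 2)*(u + 4)*(u^2 - 5*u + 6) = (u - 4)*(u - 3)*(u - 2)*(u + 4)*(u - 2)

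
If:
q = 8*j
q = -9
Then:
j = -9/8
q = -9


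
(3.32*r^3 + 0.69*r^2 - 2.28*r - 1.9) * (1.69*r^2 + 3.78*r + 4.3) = 5.6108*r^5 + 13.7157*r^4 + 13.031*r^3 - 8.8624*r^2 - 16.986*r - 8.17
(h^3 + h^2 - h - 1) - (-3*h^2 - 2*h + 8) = h^3 + 4*h^2 + h - 9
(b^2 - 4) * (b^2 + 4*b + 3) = b^4 + 4*b^3 - b^2 - 16*b - 12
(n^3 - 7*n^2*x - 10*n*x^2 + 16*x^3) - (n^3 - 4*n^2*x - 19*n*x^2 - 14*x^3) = -3*n^2*x + 9*n*x^2 + 30*x^3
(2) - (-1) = 3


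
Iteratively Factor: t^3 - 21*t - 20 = (t - 5)*(t^2 + 5*t + 4) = (t - 5)*(t + 1)*(t + 4)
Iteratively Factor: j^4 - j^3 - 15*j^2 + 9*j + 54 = (j + 2)*(j^3 - 3*j^2 - 9*j + 27) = (j + 2)*(j + 3)*(j^2 - 6*j + 9) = (j - 3)*(j + 2)*(j + 3)*(j - 3)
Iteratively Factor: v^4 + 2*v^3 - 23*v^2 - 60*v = (v + 4)*(v^3 - 2*v^2 - 15*v) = (v - 5)*(v + 4)*(v^2 + 3*v) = (v - 5)*(v + 3)*(v + 4)*(v)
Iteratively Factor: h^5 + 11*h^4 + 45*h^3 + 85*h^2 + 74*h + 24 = (h + 1)*(h^4 + 10*h^3 + 35*h^2 + 50*h + 24) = (h + 1)*(h + 4)*(h^3 + 6*h^2 + 11*h + 6) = (h + 1)^2*(h + 4)*(h^2 + 5*h + 6) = (h + 1)^2*(h + 2)*(h + 4)*(h + 3)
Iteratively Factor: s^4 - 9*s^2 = (s - 3)*(s^3 + 3*s^2) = s*(s - 3)*(s^2 + 3*s) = s^2*(s - 3)*(s + 3)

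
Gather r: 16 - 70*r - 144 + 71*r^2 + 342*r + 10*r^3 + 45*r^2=10*r^3 + 116*r^2 + 272*r - 128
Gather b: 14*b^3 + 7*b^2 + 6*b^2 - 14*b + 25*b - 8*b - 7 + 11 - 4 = 14*b^3 + 13*b^2 + 3*b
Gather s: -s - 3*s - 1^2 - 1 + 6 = 4 - 4*s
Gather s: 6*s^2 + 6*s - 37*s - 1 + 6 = 6*s^2 - 31*s + 5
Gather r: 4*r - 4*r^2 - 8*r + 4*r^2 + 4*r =0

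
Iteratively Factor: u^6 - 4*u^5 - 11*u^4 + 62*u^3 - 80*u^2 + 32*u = (u + 4)*(u^5 - 8*u^4 + 21*u^3 - 22*u^2 + 8*u) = (u - 2)*(u + 4)*(u^4 - 6*u^3 + 9*u^2 - 4*u) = (u - 2)*(u - 1)*(u + 4)*(u^3 - 5*u^2 + 4*u) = (u - 4)*(u - 2)*(u - 1)*(u + 4)*(u^2 - u) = (u - 4)*(u - 2)*(u - 1)^2*(u + 4)*(u)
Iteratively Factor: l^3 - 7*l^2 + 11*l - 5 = (l - 1)*(l^2 - 6*l + 5) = (l - 1)^2*(l - 5)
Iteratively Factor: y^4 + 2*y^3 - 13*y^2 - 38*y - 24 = (y + 3)*(y^3 - y^2 - 10*y - 8) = (y + 2)*(y + 3)*(y^2 - 3*y - 4) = (y - 4)*(y + 2)*(y + 3)*(y + 1)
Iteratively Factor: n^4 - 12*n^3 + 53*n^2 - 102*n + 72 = (n - 3)*(n^3 - 9*n^2 + 26*n - 24) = (n - 4)*(n - 3)*(n^2 - 5*n + 6) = (n - 4)*(n - 3)^2*(n - 2)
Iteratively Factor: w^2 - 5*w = (w - 5)*(w)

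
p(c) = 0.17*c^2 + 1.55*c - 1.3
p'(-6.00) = -0.49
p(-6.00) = -4.48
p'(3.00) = 2.57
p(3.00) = 4.88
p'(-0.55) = 1.36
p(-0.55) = -2.10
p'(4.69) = 3.14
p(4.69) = 9.71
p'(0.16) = 1.60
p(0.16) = -1.05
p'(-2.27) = 0.78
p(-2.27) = -3.94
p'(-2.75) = 0.62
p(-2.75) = -4.28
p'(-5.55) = -0.34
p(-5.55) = -4.67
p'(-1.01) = 1.21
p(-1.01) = -2.69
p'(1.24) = 1.97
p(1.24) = 0.88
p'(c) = 0.34*c + 1.55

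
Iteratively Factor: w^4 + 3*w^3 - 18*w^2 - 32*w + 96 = (w - 2)*(w^3 + 5*w^2 - 8*w - 48) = (w - 2)*(w + 4)*(w^2 + w - 12) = (w - 3)*(w - 2)*(w + 4)*(w + 4)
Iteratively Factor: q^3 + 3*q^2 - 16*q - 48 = (q + 4)*(q^2 - q - 12) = (q - 4)*(q + 4)*(q + 3)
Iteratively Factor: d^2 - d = (d)*(d - 1)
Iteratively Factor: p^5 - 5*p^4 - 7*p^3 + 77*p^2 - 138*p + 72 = (p - 2)*(p^4 - 3*p^3 - 13*p^2 + 51*p - 36) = (p - 2)*(p + 4)*(p^3 - 7*p^2 + 15*p - 9) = (p - 3)*(p - 2)*(p + 4)*(p^2 - 4*p + 3) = (p - 3)*(p - 2)*(p - 1)*(p + 4)*(p - 3)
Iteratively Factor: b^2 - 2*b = (b - 2)*(b)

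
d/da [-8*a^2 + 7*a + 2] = 7 - 16*a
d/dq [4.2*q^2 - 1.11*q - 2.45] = 8.4*q - 1.11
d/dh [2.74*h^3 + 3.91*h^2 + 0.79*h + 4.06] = 8.22*h^2 + 7.82*h + 0.79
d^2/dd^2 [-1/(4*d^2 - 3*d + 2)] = 2*(16*d^2 - 12*d - (8*d - 3)^2 + 8)/(4*d^2 - 3*d + 2)^3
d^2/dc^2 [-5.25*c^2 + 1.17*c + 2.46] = -10.5000000000000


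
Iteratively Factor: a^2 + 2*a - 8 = (a + 4)*(a - 2)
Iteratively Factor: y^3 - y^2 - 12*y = (y)*(y^2 - y - 12) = y*(y - 4)*(y + 3)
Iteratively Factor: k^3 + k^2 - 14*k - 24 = (k + 2)*(k^2 - k - 12) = (k + 2)*(k + 3)*(k - 4)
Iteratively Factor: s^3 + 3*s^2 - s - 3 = (s + 1)*(s^2 + 2*s - 3) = (s + 1)*(s + 3)*(s - 1)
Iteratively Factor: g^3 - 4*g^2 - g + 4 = (g - 1)*(g^2 - 3*g - 4) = (g - 4)*(g - 1)*(g + 1)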